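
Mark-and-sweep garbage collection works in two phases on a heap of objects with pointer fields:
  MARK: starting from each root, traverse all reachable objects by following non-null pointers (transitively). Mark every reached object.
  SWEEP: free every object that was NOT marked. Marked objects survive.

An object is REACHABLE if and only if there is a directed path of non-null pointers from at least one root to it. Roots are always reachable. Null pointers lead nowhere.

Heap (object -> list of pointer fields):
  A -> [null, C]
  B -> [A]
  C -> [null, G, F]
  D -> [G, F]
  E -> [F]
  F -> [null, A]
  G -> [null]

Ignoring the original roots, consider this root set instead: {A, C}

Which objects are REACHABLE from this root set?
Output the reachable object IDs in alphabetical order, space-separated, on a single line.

Roots: A C
Mark A: refs=null C, marked=A
Mark C: refs=null G F, marked=A C
Mark G: refs=null, marked=A C G
Mark F: refs=null A, marked=A C F G
Unmarked (collected): B D E

Answer: A C F G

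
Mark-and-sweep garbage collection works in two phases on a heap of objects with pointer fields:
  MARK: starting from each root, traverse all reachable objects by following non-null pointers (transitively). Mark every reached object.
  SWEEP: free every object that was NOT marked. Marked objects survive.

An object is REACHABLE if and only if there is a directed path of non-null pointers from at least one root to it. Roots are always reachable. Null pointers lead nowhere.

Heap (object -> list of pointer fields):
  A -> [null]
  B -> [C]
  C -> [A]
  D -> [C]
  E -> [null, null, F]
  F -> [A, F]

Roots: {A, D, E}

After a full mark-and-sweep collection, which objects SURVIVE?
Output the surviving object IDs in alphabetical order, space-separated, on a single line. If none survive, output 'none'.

Answer: A C D E F

Derivation:
Roots: A D E
Mark A: refs=null, marked=A
Mark D: refs=C, marked=A D
Mark E: refs=null null F, marked=A D E
Mark C: refs=A, marked=A C D E
Mark F: refs=A F, marked=A C D E F
Unmarked (collected): B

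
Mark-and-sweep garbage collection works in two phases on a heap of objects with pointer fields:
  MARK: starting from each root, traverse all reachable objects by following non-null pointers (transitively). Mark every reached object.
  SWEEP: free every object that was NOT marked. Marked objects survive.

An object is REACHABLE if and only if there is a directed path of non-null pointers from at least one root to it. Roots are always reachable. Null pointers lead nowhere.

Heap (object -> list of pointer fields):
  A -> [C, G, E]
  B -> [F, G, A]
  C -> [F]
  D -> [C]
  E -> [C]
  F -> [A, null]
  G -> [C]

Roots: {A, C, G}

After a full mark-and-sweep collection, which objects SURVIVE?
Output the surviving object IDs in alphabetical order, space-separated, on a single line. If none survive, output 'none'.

Roots: A C G
Mark A: refs=C G E, marked=A
Mark C: refs=F, marked=A C
Mark G: refs=C, marked=A C G
Mark E: refs=C, marked=A C E G
Mark F: refs=A null, marked=A C E F G
Unmarked (collected): B D

Answer: A C E F G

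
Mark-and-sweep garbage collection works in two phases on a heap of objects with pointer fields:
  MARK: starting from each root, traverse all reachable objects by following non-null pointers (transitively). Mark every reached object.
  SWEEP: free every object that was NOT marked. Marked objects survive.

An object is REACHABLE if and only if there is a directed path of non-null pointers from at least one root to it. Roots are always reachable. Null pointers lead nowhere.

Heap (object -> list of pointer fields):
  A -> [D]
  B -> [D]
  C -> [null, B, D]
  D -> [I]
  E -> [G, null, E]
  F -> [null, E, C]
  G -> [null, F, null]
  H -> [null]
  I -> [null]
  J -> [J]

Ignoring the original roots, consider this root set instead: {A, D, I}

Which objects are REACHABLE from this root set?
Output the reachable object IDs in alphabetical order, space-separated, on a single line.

Roots: A D I
Mark A: refs=D, marked=A
Mark D: refs=I, marked=A D
Mark I: refs=null, marked=A D I
Unmarked (collected): B C E F G H J

Answer: A D I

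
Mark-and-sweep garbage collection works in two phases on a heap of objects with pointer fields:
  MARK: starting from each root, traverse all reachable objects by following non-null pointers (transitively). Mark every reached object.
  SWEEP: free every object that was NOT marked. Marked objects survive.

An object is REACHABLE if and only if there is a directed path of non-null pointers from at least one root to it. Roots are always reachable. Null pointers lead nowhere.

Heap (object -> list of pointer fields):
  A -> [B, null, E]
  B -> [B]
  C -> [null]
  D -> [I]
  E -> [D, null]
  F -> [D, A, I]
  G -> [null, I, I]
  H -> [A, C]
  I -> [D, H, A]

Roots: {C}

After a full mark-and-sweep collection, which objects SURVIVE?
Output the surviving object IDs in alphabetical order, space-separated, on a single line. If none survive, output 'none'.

Answer: C

Derivation:
Roots: C
Mark C: refs=null, marked=C
Unmarked (collected): A B D E F G H I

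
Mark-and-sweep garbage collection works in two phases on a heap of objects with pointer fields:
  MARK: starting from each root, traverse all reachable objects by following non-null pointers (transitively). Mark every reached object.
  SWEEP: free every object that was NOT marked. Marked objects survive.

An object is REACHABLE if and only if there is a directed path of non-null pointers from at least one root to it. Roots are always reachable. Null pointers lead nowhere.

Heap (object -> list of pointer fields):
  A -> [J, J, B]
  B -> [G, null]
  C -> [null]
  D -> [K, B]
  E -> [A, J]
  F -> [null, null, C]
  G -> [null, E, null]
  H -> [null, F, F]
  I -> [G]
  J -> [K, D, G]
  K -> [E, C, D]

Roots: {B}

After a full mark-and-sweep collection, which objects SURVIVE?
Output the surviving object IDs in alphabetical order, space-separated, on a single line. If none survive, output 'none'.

Roots: B
Mark B: refs=G null, marked=B
Mark G: refs=null E null, marked=B G
Mark E: refs=A J, marked=B E G
Mark A: refs=J J B, marked=A B E G
Mark J: refs=K D G, marked=A B E G J
Mark K: refs=E C D, marked=A B E G J K
Mark D: refs=K B, marked=A B D E G J K
Mark C: refs=null, marked=A B C D E G J K
Unmarked (collected): F H I

Answer: A B C D E G J K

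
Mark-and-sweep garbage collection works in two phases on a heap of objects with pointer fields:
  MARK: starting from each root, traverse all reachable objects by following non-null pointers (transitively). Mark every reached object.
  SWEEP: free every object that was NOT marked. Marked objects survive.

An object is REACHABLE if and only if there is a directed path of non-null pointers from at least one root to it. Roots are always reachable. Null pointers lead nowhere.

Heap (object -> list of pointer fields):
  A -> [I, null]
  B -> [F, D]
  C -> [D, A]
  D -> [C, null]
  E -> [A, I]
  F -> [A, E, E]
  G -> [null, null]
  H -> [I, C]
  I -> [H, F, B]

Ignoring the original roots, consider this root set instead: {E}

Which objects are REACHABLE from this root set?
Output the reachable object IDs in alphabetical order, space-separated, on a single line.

Roots: E
Mark E: refs=A I, marked=E
Mark A: refs=I null, marked=A E
Mark I: refs=H F B, marked=A E I
Mark H: refs=I C, marked=A E H I
Mark F: refs=A E E, marked=A E F H I
Mark B: refs=F D, marked=A B E F H I
Mark C: refs=D A, marked=A B C E F H I
Mark D: refs=C null, marked=A B C D E F H I
Unmarked (collected): G

Answer: A B C D E F H I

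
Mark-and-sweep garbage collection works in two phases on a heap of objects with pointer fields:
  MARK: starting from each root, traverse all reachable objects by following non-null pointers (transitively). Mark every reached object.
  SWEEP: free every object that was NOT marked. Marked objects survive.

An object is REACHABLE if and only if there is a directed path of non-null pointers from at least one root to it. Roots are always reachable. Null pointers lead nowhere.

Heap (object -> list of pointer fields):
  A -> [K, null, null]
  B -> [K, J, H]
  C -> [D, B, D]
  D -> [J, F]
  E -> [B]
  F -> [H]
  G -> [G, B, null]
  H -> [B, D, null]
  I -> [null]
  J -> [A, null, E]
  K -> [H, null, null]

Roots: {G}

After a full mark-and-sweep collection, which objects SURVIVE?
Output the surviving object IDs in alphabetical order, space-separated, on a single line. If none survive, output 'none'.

Answer: A B D E F G H J K

Derivation:
Roots: G
Mark G: refs=G B null, marked=G
Mark B: refs=K J H, marked=B G
Mark K: refs=H null null, marked=B G K
Mark J: refs=A null E, marked=B G J K
Mark H: refs=B D null, marked=B G H J K
Mark A: refs=K null null, marked=A B G H J K
Mark E: refs=B, marked=A B E G H J K
Mark D: refs=J F, marked=A B D E G H J K
Mark F: refs=H, marked=A B D E F G H J K
Unmarked (collected): C I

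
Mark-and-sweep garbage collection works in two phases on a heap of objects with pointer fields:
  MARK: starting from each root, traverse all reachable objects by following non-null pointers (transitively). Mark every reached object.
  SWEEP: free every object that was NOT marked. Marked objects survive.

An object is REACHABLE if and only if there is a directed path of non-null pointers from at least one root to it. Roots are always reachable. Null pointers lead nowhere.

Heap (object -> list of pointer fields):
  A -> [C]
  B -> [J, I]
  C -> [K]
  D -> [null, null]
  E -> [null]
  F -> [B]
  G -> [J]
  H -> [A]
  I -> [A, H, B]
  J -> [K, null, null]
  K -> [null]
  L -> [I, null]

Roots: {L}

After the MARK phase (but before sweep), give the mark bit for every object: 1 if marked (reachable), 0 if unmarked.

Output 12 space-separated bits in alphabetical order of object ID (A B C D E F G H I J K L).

Roots: L
Mark L: refs=I null, marked=L
Mark I: refs=A H B, marked=I L
Mark A: refs=C, marked=A I L
Mark H: refs=A, marked=A H I L
Mark B: refs=J I, marked=A B H I L
Mark C: refs=K, marked=A B C H I L
Mark J: refs=K null null, marked=A B C H I J L
Mark K: refs=null, marked=A B C H I J K L
Unmarked (collected): D E F G

Answer: 1 1 1 0 0 0 0 1 1 1 1 1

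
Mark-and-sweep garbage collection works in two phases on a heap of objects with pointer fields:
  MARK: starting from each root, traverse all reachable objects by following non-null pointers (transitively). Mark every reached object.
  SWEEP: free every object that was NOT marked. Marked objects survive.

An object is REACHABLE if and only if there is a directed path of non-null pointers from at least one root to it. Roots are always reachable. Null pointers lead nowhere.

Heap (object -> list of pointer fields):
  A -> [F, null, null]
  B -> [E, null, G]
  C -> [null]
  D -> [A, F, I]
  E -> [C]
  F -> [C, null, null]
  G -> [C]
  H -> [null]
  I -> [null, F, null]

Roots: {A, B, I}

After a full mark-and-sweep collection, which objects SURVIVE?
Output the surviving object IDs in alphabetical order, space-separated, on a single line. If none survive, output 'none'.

Answer: A B C E F G I

Derivation:
Roots: A B I
Mark A: refs=F null null, marked=A
Mark B: refs=E null G, marked=A B
Mark I: refs=null F null, marked=A B I
Mark F: refs=C null null, marked=A B F I
Mark E: refs=C, marked=A B E F I
Mark G: refs=C, marked=A B E F G I
Mark C: refs=null, marked=A B C E F G I
Unmarked (collected): D H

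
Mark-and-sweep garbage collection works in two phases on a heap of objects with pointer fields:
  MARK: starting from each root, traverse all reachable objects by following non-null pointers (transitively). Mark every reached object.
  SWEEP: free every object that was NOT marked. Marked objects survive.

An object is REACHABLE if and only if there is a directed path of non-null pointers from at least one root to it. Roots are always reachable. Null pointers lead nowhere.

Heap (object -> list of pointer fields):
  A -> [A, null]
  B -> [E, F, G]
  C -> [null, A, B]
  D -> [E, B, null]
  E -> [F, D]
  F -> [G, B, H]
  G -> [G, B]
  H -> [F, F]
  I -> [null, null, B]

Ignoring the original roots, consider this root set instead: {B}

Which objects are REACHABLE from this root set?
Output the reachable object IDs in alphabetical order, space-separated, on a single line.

Roots: B
Mark B: refs=E F G, marked=B
Mark E: refs=F D, marked=B E
Mark F: refs=G B H, marked=B E F
Mark G: refs=G B, marked=B E F G
Mark D: refs=E B null, marked=B D E F G
Mark H: refs=F F, marked=B D E F G H
Unmarked (collected): A C I

Answer: B D E F G H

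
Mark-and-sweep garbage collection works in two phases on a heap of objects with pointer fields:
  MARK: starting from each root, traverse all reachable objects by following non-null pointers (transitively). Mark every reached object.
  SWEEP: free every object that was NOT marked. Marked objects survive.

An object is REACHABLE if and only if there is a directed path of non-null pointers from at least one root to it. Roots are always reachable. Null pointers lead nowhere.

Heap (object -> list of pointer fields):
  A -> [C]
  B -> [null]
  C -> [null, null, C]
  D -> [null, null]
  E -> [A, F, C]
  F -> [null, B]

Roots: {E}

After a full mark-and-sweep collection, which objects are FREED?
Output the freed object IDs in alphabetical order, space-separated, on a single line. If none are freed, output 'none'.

Roots: E
Mark E: refs=A F C, marked=E
Mark A: refs=C, marked=A E
Mark F: refs=null B, marked=A E F
Mark C: refs=null null C, marked=A C E F
Mark B: refs=null, marked=A B C E F
Unmarked (collected): D

Answer: D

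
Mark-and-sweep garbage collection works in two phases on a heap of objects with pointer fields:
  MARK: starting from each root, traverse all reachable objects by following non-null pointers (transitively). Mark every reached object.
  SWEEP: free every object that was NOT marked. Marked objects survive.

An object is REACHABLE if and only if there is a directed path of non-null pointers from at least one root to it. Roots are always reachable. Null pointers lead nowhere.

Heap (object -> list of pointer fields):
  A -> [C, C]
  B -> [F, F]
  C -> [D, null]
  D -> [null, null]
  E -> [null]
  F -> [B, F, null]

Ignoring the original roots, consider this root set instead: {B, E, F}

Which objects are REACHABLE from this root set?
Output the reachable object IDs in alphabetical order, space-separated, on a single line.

Roots: B E F
Mark B: refs=F F, marked=B
Mark E: refs=null, marked=B E
Mark F: refs=B F null, marked=B E F
Unmarked (collected): A C D

Answer: B E F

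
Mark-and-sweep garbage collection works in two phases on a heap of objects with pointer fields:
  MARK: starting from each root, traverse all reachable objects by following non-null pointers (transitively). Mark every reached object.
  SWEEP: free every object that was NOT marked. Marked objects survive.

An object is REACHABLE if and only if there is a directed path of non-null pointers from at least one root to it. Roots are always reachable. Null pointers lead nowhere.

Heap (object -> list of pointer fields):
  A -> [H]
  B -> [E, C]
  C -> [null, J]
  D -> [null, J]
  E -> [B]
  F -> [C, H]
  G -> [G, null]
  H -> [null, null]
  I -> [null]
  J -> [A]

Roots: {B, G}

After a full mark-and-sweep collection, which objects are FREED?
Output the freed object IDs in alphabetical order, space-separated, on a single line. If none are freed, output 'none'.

Roots: B G
Mark B: refs=E C, marked=B
Mark G: refs=G null, marked=B G
Mark E: refs=B, marked=B E G
Mark C: refs=null J, marked=B C E G
Mark J: refs=A, marked=B C E G J
Mark A: refs=H, marked=A B C E G J
Mark H: refs=null null, marked=A B C E G H J
Unmarked (collected): D F I

Answer: D F I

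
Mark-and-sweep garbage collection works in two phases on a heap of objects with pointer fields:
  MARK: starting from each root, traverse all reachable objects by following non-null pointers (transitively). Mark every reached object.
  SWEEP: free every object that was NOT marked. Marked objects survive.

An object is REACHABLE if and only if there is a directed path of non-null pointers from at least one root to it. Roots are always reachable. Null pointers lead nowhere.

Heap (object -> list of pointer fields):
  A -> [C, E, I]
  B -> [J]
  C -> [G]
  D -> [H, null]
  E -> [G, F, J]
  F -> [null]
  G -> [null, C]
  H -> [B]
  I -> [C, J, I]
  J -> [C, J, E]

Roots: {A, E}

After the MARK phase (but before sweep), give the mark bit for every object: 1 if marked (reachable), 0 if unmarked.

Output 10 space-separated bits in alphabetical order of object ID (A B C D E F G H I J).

Answer: 1 0 1 0 1 1 1 0 1 1

Derivation:
Roots: A E
Mark A: refs=C E I, marked=A
Mark E: refs=G F J, marked=A E
Mark C: refs=G, marked=A C E
Mark I: refs=C J I, marked=A C E I
Mark G: refs=null C, marked=A C E G I
Mark F: refs=null, marked=A C E F G I
Mark J: refs=C J E, marked=A C E F G I J
Unmarked (collected): B D H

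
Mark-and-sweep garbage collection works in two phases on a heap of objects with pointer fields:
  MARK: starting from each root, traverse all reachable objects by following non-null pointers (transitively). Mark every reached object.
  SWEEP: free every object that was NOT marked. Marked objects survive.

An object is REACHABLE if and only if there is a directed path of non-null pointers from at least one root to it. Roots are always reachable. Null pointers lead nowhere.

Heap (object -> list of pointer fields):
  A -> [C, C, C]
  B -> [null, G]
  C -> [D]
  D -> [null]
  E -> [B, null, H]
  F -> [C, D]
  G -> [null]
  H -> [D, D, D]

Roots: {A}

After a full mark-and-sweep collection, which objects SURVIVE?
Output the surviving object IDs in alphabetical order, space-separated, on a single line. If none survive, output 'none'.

Roots: A
Mark A: refs=C C C, marked=A
Mark C: refs=D, marked=A C
Mark D: refs=null, marked=A C D
Unmarked (collected): B E F G H

Answer: A C D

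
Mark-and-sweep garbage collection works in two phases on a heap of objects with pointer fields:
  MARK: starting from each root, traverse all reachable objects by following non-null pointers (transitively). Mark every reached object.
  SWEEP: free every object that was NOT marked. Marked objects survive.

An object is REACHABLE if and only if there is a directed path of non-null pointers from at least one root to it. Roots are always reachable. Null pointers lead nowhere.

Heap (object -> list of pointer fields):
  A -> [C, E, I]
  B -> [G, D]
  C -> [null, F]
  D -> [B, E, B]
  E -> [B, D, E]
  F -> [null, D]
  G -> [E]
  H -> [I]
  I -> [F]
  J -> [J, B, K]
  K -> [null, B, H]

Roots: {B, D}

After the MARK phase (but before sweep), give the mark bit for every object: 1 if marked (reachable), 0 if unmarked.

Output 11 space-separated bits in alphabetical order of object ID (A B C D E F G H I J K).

Roots: B D
Mark B: refs=G D, marked=B
Mark D: refs=B E B, marked=B D
Mark G: refs=E, marked=B D G
Mark E: refs=B D E, marked=B D E G
Unmarked (collected): A C F H I J K

Answer: 0 1 0 1 1 0 1 0 0 0 0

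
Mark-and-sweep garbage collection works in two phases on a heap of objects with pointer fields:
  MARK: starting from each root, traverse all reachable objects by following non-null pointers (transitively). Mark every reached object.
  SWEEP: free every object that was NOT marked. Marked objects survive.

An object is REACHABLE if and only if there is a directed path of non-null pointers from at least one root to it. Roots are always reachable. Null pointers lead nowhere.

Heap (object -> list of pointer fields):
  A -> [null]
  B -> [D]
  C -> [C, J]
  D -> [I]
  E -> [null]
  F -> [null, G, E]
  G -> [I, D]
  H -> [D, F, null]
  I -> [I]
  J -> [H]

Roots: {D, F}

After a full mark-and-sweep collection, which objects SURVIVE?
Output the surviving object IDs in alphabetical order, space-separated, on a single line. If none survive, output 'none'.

Roots: D F
Mark D: refs=I, marked=D
Mark F: refs=null G E, marked=D F
Mark I: refs=I, marked=D F I
Mark G: refs=I D, marked=D F G I
Mark E: refs=null, marked=D E F G I
Unmarked (collected): A B C H J

Answer: D E F G I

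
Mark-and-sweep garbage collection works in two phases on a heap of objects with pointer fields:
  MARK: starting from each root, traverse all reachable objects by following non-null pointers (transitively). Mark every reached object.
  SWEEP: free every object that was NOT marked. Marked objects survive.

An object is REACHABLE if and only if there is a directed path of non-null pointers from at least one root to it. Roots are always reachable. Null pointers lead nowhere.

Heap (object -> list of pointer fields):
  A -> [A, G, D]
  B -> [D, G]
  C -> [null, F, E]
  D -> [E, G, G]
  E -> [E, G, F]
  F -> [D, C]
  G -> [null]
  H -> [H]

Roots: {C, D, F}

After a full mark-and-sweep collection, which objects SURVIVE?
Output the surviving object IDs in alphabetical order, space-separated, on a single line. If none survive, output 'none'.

Roots: C D F
Mark C: refs=null F E, marked=C
Mark D: refs=E G G, marked=C D
Mark F: refs=D C, marked=C D F
Mark E: refs=E G F, marked=C D E F
Mark G: refs=null, marked=C D E F G
Unmarked (collected): A B H

Answer: C D E F G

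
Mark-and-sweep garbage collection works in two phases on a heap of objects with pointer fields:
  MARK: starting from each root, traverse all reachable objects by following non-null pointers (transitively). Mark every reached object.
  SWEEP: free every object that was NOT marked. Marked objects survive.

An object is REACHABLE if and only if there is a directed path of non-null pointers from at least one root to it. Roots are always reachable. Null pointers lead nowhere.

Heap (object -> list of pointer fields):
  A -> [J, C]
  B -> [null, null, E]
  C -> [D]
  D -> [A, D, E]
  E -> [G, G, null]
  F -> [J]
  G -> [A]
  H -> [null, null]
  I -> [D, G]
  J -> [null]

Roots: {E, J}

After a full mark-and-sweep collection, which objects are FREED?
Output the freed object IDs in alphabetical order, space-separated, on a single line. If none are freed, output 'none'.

Answer: B F H I

Derivation:
Roots: E J
Mark E: refs=G G null, marked=E
Mark J: refs=null, marked=E J
Mark G: refs=A, marked=E G J
Mark A: refs=J C, marked=A E G J
Mark C: refs=D, marked=A C E G J
Mark D: refs=A D E, marked=A C D E G J
Unmarked (collected): B F H I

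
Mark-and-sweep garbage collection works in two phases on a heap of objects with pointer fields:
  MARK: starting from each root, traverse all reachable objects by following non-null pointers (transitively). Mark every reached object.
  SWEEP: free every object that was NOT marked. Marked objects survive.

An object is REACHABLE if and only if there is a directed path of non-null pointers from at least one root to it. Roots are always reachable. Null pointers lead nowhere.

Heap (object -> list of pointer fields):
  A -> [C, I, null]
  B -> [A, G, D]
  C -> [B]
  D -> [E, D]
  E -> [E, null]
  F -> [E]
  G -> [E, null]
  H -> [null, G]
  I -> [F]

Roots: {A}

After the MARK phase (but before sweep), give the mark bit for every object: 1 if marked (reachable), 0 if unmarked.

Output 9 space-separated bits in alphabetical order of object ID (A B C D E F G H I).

Answer: 1 1 1 1 1 1 1 0 1

Derivation:
Roots: A
Mark A: refs=C I null, marked=A
Mark C: refs=B, marked=A C
Mark I: refs=F, marked=A C I
Mark B: refs=A G D, marked=A B C I
Mark F: refs=E, marked=A B C F I
Mark G: refs=E null, marked=A B C F G I
Mark D: refs=E D, marked=A B C D F G I
Mark E: refs=E null, marked=A B C D E F G I
Unmarked (collected): H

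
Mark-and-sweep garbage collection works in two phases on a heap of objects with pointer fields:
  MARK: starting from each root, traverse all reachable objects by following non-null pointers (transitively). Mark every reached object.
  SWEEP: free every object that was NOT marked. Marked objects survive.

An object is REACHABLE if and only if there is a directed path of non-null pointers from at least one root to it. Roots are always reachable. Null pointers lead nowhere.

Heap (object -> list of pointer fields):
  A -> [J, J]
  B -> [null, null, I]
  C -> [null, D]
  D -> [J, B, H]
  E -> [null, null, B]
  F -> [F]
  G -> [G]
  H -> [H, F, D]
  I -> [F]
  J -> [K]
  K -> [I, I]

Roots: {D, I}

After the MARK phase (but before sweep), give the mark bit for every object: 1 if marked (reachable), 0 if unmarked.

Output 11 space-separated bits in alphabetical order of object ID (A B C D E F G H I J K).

Roots: D I
Mark D: refs=J B H, marked=D
Mark I: refs=F, marked=D I
Mark J: refs=K, marked=D I J
Mark B: refs=null null I, marked=B D I J
Mark H: refs=H F D, marked=B D H I J
Mark F: refs=F, marked=B D F H I J
Mark K: refs=I I, marked=B D F H I J K
Unmarked (collected): A C E G

Answer: 0 1 0 1 0 1 0 1 1 1 1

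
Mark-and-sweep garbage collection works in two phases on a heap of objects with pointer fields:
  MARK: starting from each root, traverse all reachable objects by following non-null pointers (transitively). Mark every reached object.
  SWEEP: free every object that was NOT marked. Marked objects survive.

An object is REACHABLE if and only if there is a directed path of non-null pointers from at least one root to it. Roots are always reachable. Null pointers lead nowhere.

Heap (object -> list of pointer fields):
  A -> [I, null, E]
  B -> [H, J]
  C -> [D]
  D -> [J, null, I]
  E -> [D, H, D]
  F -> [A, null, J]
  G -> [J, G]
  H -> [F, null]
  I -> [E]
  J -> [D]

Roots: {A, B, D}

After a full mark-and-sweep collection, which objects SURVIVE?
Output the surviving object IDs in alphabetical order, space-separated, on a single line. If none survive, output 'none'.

Roots: A B D
Mark A: refs=I null E, marked=A
Mark B: refs=H J, marked=A B
Mark D: refs=J null I, marked=A B D
Mark I: refs=E, marked=A B D I
Mark E: refs=D H D, marked=A B D E I
Mark H: refs=F null, marked=A B D E H I
Mark J: refs=D, marked=A B D E H I J
Mark F: refs=A null J, marked=A B D E F H I J
Unmarked (collected): C G

Answer: A B D E F H I J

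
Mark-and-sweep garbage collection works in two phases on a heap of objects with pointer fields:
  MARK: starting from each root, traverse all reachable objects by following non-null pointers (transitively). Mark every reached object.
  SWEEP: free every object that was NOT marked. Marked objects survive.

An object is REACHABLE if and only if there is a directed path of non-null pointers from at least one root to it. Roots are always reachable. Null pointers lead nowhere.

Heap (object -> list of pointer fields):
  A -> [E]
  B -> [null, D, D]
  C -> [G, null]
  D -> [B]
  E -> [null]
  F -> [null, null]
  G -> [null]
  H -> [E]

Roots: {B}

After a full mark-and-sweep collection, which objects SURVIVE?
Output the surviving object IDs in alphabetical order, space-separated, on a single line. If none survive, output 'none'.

Roots: B
Mark B: refs=null D D, marked=B
Mark D: refs=B, marked=B D
Unmarked (collected): A C E F G H

Answer: B D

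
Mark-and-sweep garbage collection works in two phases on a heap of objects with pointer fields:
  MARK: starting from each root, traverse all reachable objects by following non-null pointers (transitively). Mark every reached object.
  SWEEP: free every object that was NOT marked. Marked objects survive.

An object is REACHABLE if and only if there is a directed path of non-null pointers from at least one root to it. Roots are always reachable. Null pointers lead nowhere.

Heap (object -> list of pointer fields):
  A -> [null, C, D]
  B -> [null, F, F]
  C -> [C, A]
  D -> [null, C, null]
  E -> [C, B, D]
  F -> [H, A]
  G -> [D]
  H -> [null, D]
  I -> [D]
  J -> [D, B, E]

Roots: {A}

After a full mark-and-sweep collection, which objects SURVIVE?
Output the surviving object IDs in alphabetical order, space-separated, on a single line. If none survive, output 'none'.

Roots: A
Mark A: refs=null C D, marked=A
Mark C: refs=C A, marked=A C
Mark D: refs=null C null, marked=A C D
Unmarked (collected): B E F G H I J

Answer: A C D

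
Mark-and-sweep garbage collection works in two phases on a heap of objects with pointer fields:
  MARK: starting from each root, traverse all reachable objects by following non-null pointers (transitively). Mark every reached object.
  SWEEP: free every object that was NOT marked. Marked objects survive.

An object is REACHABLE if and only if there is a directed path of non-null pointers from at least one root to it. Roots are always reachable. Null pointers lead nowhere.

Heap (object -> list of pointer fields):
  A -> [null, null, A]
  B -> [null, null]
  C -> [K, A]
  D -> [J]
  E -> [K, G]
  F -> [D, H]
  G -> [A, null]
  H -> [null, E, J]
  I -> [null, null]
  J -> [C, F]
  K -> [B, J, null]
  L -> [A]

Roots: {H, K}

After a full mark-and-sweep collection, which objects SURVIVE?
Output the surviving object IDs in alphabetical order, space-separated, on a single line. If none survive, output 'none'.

Roots: H K
Mark H: refs=null E J, marked=H
Mark K: refs=B J null, marked=H K
Mark E: refs=K G, marked=E H K
Mark J: refs=C F, marked=E H J K
Mark B: refs=null null, marked=B E H J K
Mark G: refs=A null, marked=B E G H J K
Mark C: refs=K A, marked=B C E G H J K
Mark F: refs=D H, marked=B C E F G H J K
Mark A: refs=null null A, marked=A B C E F G H J K
Mark D: refs=J, marked=A B C D E F G H J K
Unmarked (collected): I L

Answer: A B C D E F G H J K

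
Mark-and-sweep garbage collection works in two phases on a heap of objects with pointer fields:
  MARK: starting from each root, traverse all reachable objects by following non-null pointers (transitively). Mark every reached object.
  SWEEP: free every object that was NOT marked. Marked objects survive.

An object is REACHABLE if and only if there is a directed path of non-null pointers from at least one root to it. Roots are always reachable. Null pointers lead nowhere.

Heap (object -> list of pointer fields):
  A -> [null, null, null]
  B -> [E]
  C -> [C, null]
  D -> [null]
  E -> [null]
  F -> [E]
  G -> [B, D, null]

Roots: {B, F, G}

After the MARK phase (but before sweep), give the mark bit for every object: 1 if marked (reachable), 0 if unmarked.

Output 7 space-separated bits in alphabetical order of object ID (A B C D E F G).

Roots: B F G
Mark B: refs=E, marked=B
Mark F: refs=E, marked=B F
Mark G: refs=B D null, marked=B F G
Mark E: refs=null, marked=B E F G
Mark D: refs=null, marked=B D E F G
Unmarked (collected): A C

Answer: 0 1 0 1 1 1 1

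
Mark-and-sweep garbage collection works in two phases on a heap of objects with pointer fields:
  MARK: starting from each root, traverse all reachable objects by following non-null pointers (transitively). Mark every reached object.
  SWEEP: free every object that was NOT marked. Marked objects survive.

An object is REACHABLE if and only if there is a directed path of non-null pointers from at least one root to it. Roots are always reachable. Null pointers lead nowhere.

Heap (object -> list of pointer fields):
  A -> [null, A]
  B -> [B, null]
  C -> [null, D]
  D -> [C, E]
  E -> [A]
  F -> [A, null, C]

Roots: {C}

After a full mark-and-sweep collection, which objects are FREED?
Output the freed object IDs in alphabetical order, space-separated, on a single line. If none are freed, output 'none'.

Answer: B F

Derivation:
Roots: C
Mark C: refs=null D, marked=C
Mark D: refs=C E, marked=C D
Mark E: refs=A, marked=C D E
Mark A: refs=null A, marked=A C D E
Unmarked (collected): B F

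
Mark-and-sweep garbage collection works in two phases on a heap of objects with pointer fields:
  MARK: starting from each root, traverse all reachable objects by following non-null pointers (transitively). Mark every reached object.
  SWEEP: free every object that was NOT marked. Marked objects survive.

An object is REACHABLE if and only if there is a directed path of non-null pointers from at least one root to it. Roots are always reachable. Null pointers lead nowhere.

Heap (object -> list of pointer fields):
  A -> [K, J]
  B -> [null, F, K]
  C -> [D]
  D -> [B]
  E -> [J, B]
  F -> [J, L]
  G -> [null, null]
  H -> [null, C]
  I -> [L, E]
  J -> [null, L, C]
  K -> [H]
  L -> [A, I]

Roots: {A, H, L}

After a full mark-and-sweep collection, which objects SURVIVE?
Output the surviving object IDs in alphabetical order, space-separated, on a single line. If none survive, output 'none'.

Answer: A B C D E F H I J K L

Derivation:
Roots: A H L
Mark A: refs=K J, marked=A
Mark H: refs=null C, marked=A H
Mark L: refs=A I, marked=A H L
Mark K: refs=H, marked=A H K L
Mark J: refs=null L C, marked=A H J K L
Mark C: refs=D, marked=A C H J K L
Mark I: refs=L E, marked=A C H I J K L
Mark D: refs=B, marked=A C D H I J K L
Mark E: refs=J B, marked=A C D E H I J K L
Mark B: refs=null F K, marked=A B C D E H I J K L
Mark F: refs=J L, marked=A B C D E F H I J K L
Unmarked (collected): G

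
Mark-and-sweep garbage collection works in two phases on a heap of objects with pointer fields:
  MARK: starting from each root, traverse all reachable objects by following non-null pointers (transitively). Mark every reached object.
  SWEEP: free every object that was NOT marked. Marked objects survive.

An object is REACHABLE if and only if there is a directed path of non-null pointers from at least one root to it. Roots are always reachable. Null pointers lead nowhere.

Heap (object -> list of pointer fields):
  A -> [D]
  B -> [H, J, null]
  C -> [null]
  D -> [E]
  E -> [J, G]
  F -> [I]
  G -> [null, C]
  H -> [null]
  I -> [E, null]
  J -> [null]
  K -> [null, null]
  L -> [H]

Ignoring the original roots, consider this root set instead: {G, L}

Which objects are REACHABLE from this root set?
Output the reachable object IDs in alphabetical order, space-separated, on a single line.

Answer: C G H L

Derivation:
Roots: G L
Mark G: refs=null C, marked=G
Mark L: refs=H, marked=G L
Mark C: refs=null, marked=C G L
Mark H: refs=null, marked=C G H L
Unmarked (collected): A B D E F I J K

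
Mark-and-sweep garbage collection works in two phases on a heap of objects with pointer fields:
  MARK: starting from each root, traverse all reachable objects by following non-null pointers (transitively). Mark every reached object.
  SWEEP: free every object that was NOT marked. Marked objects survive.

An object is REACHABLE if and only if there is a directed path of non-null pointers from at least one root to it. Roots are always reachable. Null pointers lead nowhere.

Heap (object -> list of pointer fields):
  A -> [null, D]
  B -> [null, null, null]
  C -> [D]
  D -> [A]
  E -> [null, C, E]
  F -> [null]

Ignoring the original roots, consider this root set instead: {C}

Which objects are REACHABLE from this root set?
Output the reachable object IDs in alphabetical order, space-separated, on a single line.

Roots: C
Mark C: refs=D, marked=C
Mark D: refs=A, marked=C D
Mark A: refs=null D, marked=A C D
Unmarked (collected): B E F

Answer: A C D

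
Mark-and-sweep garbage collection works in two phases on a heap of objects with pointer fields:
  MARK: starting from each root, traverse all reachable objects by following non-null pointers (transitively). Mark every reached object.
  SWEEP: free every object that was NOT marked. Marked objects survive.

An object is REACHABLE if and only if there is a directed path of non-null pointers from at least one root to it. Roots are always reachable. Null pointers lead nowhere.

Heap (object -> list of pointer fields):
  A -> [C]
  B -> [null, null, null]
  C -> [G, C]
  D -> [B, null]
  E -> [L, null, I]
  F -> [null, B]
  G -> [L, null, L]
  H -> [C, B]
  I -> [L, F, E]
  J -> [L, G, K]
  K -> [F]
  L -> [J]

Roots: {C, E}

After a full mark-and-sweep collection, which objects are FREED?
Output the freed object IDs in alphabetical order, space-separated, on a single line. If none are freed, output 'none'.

Roots: C E
Mark C: refs=G C, marked=C
Mark E: refs=L null I, marked=C E
Mark G: refs=L null L, marked=C E G
Mark L: refs=J, marked=C E G L
Mark I: refs=L F E, marked=C E G I L
Mark J: refs=L G K, marked=C E G I J L
Mark F: refs=null B, marked=C E F G I J L
Mark K: refs=F, marked=C E F G I J K L
Mark B: refs=null null null, marked=B C E F G I J K L
Unmarked (collected): A D H

Answer: A D H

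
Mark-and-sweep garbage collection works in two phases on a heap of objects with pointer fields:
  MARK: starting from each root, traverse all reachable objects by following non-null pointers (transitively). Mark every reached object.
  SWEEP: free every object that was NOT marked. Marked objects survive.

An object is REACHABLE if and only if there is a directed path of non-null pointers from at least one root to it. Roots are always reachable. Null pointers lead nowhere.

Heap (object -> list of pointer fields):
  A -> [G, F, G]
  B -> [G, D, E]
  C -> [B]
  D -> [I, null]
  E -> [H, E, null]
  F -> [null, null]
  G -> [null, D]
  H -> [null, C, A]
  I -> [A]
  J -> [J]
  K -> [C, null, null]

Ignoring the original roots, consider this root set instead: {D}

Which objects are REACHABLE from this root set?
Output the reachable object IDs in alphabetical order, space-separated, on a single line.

Roots: D
Mark D: refs=I null, marked=D
Mark I: refs=A, marked=D I
Mark A: refs=G F G, marked=A D I
Mark G: refs=null D, marked=A D G I
Mark F: refs=null null, marked=A D F G I
Unmarked (collected): B C E H J K

Answer: A D F G I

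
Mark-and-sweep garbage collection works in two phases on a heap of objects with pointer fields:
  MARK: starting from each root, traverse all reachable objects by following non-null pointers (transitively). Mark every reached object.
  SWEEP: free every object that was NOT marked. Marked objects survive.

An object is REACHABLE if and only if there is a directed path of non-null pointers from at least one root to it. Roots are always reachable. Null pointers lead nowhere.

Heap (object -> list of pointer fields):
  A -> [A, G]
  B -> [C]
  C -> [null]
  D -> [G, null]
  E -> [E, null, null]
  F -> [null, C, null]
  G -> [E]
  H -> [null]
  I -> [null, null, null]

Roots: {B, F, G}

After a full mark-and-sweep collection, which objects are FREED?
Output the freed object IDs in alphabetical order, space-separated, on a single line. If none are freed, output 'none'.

Answer: A D H I

Derivation:
Roots: B F G
Mark B: refs=C, marked=B
Mark F: refs=null C null, marked=B F
Mark G: refs=E, marked=B F G
Mark C: refs=null, marked=B C F G
Mark E: refs=E null null, marked=B C E F G
Unmarked (collected): A D H I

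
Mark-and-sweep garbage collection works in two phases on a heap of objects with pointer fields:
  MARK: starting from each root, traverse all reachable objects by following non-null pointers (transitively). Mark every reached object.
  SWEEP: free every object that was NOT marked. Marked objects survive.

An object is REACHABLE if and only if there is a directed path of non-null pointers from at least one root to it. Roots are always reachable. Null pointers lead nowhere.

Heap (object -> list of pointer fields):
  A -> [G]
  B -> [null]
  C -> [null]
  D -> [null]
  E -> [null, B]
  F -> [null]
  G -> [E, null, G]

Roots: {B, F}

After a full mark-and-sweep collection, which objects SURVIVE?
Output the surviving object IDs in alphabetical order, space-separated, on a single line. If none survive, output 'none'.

Answer: B F

Derivation:
Roots: B F
Mark B: refs=null, marked=B
Mark F: refs=null, marked=B F
Unmarked (collected): A C D E G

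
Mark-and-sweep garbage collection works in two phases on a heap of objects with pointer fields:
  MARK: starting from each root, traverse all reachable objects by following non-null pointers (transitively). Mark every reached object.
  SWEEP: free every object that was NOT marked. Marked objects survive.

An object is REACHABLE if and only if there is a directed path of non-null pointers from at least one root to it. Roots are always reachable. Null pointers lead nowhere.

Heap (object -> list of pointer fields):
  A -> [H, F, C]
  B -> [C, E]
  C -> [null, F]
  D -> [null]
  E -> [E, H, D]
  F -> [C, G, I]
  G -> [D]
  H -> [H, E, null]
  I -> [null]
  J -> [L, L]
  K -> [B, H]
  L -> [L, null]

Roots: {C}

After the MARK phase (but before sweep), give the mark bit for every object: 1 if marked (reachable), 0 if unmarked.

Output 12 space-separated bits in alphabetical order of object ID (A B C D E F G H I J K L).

Roots: C
Mark C: refs=null F, marked=C
Mark F: refs=C G I, marked=C F
Mark G: refs=D, marked=C F G
Mark I: refs=null, marked=C F G I
Mark D: refs=null, marked=C D F G I
Unmarked (collected): A B E H J K L

Answer: 0 0 1 1 0 1 1 0 1 0 0 0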